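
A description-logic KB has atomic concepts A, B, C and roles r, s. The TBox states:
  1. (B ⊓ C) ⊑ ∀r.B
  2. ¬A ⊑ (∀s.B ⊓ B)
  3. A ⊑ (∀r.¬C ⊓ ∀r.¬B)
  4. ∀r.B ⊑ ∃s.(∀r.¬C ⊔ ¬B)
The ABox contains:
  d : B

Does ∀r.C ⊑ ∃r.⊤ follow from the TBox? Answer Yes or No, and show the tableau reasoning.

1. ∀r.C ⊑ ∃r.⊤  ⇔  (∀r.C ⊓ ∀r.⊥) unsat w.r.t. T
   open: L(x₀) ⊇ {A, ¬B, ∀r.C, ∀r.¬B, ∀r.¬C, …} (+ ∃-successors)
2. Hence ∀r.C ⊑ ∃r.⊤: not entailed.

No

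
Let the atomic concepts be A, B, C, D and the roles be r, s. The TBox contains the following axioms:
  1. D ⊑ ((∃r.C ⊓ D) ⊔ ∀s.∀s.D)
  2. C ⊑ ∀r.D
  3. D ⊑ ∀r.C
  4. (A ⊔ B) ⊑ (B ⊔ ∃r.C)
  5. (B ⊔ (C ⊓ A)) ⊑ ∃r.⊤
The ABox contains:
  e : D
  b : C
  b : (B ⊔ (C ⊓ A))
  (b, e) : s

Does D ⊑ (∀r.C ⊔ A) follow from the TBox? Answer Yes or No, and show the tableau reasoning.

Yes

1. D ⊑ (∀r.C ⊔ A)  ⇔  (D ⊓ (∃r.¬C ⊓ ¬A)) unsat w.r.t. T
   all branches close; clash {C, ¬C} at an ∃-successor
2. Hence D ⊑ (∀r.C ⊔ A): entailed.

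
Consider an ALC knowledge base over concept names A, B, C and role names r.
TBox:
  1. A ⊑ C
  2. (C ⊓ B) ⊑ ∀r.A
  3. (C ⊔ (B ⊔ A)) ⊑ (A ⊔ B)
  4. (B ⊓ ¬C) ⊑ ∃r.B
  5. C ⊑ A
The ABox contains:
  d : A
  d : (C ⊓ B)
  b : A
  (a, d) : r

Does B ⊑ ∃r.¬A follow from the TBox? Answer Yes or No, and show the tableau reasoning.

1. B ⊑ ∃r.¬A  ⇔  (B ⊓ ∀r.A) unsat w.r.t. T
   open: L(x₀) ⊇ {B, ¬A, ¬C, ∀r.A, ∃r.B} (+ ∃-successors)
2. Hence B ⊑ ∃r.¬A: not entailed.

No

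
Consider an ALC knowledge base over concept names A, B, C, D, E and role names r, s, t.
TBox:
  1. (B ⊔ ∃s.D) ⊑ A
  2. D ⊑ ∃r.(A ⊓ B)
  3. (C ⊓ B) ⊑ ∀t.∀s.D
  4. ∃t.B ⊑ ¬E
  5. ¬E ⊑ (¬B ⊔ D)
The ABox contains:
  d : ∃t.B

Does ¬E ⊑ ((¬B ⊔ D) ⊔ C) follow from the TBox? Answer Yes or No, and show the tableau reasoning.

1. ¬E ⊑ ((¬B ⊔ D) ⊔ C)  ⇔  (¬E ⊓ ((B ⊓ ¬D) ⊓ ¬C)) unsat w.r.t. T
   all branches close; clash {D, ¬D} at x₀
2. Hence ¬E ⊑ ((¬B ⊔ D) ⊔ C): entailed.

Yes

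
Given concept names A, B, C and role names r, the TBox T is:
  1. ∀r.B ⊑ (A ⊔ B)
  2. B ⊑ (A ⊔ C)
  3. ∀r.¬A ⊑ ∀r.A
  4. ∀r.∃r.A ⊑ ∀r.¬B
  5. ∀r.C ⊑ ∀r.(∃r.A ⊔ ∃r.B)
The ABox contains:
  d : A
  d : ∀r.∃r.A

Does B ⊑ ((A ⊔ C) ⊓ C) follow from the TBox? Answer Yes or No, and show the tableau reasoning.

No

1. B ⊑ ((A ⊔ C) ⊓ C)  ⇔  (B ⊓ ((¬A ⊓ ¬C) ⊔ ¬C)) unsat w.r.t. T
   apply at x₀: B⊑(A ⊔ C)
   open: L(x₀) ⊇ {A, B, ¬C, ∃r.A, ∃r.¬B, …} (+ ∃-successors)
2. Hence B ⊑ ((A ⊔ C) ⊓ C): not entailed.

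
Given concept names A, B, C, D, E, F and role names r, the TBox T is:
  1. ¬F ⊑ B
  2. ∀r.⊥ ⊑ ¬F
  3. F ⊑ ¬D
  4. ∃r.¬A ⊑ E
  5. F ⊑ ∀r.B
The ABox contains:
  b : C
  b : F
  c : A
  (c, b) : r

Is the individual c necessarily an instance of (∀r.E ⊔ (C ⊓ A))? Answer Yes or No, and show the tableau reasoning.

1. c : (∀r.E ⊔ (C ⊓ A))?  L(c) = {A} ∪ {(∃r.¬E ⊓ (¬C ⊔ ¬A))}
   open: L(c) ⊇ {A, F, ¬C, ¬D, ∀r.A, …} (+ ∃-successors) — c ∉ (∀r.E ⊔ (C ⊓ A)) possible
2. Hence c : (∀r.E ⊔ (C ⊓ A)): not entailed.

No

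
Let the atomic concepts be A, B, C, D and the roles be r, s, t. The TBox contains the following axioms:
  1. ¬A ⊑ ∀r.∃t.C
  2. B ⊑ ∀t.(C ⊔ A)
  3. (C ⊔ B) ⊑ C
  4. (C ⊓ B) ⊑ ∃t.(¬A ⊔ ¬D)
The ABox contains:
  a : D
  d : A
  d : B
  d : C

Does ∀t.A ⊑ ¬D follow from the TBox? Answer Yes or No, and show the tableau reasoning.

1. ∀t.A ⊑ ¬D  ⇔  (∀t.A ⊓ D) unsat w.r.t. T
   open: L(x₀) ⊇ {A, D, ¬B, ¬C, ∀t.A}
2. Hence ∀t.A ⊑ ¬D: not entailed.

No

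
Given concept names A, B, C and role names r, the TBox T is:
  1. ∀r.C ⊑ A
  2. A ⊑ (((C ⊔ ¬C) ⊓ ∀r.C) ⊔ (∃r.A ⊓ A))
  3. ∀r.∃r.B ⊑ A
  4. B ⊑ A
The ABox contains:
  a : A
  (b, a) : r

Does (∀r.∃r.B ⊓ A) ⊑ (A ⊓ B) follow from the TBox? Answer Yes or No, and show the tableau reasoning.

1. (∀r.∃r.B ⊓ A) ⊑ (A ⊓ B)  ⇔  ((∀r.∃r.B ⊓ A) ⊓ (¬A ⊔ ¬B)) unsat w.r.t. T
   apply at x₀: A⊑(((C ⊔ ¬C) ⊓ ∀r.C) ⊔ (∃r.A ⊓ A))
   open: L(x₀) ⊇ {A, C, ¬B, ∀r.C, ∀r.∃r.B}
2. Hence (∀r.∃r.B ⊓ A) ⊑ (A ⊓ B): not entailed.

No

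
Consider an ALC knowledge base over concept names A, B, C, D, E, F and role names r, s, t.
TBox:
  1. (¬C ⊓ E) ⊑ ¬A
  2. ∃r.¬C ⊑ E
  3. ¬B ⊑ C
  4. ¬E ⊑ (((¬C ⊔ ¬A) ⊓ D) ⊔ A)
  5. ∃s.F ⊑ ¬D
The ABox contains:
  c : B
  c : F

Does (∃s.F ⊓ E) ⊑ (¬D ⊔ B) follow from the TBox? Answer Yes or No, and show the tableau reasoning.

1. (∃s.F ⊓ E) ⊑ (¬D ⊔ B)  ⇔  ((∃s.F ⊓ E) ⊓ (D ⊓ ¬B)) unsat w.r.t. T
   all branches close; clash {D, ¬D} at x₀
2. Hence (∃s.F ⊓ E) ⊑ (¬D ⊔ B): entailed.

Yes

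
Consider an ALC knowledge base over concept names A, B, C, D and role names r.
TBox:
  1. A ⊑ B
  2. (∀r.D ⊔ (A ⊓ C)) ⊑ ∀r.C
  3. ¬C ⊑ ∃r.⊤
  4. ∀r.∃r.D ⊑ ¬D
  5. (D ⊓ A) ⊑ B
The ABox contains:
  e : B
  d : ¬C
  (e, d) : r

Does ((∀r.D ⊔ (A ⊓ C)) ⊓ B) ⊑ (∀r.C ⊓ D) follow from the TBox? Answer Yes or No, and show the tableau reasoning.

No

1. ((∀r.D ⊔ (A ⊓ C)) ⊓ B) ⊑ (∀r.C ⊓ D)  ⇔  (((∀r.D ⊔ (A ⊓ C)) ⊓ B) ⊓ (∃r.¬C ⊔ ¬D)) unsat w.r.t. T
   apply at x₀: (∀r.D ⊔ (A ⊓ C))⊑∀r.C
   open: L(x₀) ⊇ {B, C, ¬D, ∀r.C, ∀r.D}
2. Hence ((∀r.D ⊔ (A ⊓ C)) ⊓ B) ⊑ (∀r.C ⊓ D): not entailed.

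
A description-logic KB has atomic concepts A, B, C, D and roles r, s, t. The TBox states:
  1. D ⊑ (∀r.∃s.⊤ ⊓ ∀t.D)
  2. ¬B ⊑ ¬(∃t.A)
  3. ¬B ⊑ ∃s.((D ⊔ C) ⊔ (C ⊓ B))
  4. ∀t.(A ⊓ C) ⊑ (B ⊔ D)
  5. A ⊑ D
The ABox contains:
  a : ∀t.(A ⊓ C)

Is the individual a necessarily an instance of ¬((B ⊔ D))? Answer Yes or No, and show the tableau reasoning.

No

1. a : ¬((B ⊔ D))?  L(a) = {∀t.(A ⊓ C)} ∪ {(B ⊔ D)}
   open: L(a) ⊇ {B, ¬A, ¬D, ∀t.(A ⊓ C)} — a ∉ ¬((B ⊔ D)) possible
2. Hence a : ¬((B ⊔ D)): not entailed.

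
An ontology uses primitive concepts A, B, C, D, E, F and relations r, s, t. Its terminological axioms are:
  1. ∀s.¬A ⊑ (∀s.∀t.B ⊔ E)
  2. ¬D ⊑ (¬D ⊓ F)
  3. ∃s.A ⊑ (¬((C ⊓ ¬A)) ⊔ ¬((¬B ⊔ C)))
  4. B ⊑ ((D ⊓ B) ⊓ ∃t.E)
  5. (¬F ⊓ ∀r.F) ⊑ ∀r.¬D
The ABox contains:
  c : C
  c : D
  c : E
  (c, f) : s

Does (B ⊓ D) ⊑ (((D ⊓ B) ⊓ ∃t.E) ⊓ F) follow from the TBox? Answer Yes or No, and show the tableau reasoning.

No

1. (B ⊓ D) ⊑ (((D ⊓ B) ⊓ ∃t.E) ⊓ F)  ⇔  ((B ⊓ D) ⊓ (((¬D ⊔ ¬B) ⊔ ∀t.¬E) ⊔ ¬F)) unsat w.r.t. T
   apply at x₀: B⊑((D ⊓ B) ⊓ ∃t.E)
   open: L(x₀) ⊇ {B, D, ¬F, ∀s.¬A, ∀s.∀t.B, …} (+ ∃-successors)
2. Hence (B ⊓ D) ⊑ (((D ⊓ B) ⊓ ∃t.E) ⊓ F): not entailed.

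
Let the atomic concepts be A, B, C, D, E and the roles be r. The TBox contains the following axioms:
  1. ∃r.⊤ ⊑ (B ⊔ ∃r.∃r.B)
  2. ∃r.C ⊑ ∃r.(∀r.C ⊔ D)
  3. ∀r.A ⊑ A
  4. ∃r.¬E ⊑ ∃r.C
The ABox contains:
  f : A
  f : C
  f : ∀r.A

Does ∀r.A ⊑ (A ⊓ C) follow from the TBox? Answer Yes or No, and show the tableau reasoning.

1. ∀r.A ⊑ (A ⊓ C)  ⇔  (∀r.A ⊓ (¬A ⊔ ¬C)) unsat w.r.t. T
   apply at x₀: ∀r.A⊑A
   open: L(x₀) ⊇ {A, ¬C, ∀r.A, ∀r.E, ∀r.¬C, …}
2. Hence ∀r.A ⊑ (A ⊓ C): not entailed.

No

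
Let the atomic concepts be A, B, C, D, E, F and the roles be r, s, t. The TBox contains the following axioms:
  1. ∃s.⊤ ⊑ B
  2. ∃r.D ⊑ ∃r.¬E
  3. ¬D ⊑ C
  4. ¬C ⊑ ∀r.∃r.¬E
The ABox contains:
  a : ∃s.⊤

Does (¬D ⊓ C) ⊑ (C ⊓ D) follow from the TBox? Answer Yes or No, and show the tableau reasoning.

1. (¬D ⊓ C) ⊑ (C ⊓ D)  ⇔  ((¬D ⊓ C) ⊓ (¬C ⊔ ¬D)) unsat w.r.t. T
   open: L(x₀) ⊇ {C, ¬D, ∀r.¬D, ∀s.⊥}
2. Hence (¬D ⊓ C) ⊑ (C ⊓ D): not entailed.

No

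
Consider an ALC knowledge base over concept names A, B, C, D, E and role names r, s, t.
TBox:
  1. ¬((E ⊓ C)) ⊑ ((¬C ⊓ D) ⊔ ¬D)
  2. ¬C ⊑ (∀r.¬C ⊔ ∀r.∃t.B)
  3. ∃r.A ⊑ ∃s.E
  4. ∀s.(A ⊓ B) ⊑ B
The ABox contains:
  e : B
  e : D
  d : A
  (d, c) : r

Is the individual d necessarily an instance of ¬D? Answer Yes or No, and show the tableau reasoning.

No

1. d : ¬D?  L(d) = {A} ∪ {D}
   open: L(d) ⊇ {A, C, D, E, ∀r.¬A, …} (+ ∃-successors) — d ∉ ¬D possible
2. Hence d : ¬D: not entailed.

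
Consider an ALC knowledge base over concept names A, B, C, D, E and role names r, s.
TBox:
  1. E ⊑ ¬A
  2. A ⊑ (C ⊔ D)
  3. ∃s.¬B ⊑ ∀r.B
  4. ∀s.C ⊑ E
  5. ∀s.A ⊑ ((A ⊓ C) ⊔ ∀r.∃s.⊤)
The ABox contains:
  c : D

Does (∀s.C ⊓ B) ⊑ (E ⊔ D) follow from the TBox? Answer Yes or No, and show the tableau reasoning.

Yes

1. (∀s.C ⊓ B) ⊑ (E ⊔ D)  ⇔  ((∀s.C ⊓ B) ⊓ (¬E ⊓ ¬D)) unsat w.r.t. T
   all branches close; clash {D, ¬D} at x₀
2. Hence (∀s.C ⊓ B) ⊑ (E ⊔ D): entailed.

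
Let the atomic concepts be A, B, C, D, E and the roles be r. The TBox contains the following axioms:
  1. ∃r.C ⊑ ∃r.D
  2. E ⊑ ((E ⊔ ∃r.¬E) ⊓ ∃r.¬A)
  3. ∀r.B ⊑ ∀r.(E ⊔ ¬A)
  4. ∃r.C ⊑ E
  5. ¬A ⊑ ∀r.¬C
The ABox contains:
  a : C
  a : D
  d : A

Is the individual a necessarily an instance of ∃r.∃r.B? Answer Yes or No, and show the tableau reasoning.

1. a : ∃r.∃r.B?  L(a) = {C, D} ∪ {∀r.∀r.¬B}
   open: L(a) ⊇ {A, C, D, ¬E, ∀r.¬C, …} (+ ∃-successors) — a ∉ ∃r.∃r.B possible
2. Hence a : ∃r.∃r.B: not entailed.

No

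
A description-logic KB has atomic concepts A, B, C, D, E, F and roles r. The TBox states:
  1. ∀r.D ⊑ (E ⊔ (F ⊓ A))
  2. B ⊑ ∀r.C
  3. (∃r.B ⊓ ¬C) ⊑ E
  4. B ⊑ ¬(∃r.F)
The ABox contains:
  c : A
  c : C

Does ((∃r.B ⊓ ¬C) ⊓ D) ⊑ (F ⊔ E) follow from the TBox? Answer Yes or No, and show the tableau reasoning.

1. ((∃r.B ⊓ ¬C) ⊓ D) ⊑ (F ⊔ E)  ⇔  (((∃r.B ⊓ ¬C) ⊓ D) ⊓ (¬F ⊓ ¬E)) unsat w.r.t. T
   all branches close; clash {F, ¬F} at x₀
2. Hence ((∃r.B ⊓ ¬C) ⊓ D) ⊑ (F ⊔ E): entailed.

Yes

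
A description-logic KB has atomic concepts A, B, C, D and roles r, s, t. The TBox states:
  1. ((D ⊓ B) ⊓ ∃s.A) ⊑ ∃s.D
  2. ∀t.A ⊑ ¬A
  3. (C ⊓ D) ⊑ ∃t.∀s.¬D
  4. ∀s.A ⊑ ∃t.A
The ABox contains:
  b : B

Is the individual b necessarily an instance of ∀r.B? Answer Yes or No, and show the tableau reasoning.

1. b : ∀r.B?  L(b) = {B} ∪ {∃r.¬B}
   open: L(b) ⊇ {B, ¬D, ∃r.¬B, ∃s.¬A, ∃t.¬A} (+ ∃-successors) — b ∉ ∀r.B possible
2. Hence b : ∀r.B: not entailed.

No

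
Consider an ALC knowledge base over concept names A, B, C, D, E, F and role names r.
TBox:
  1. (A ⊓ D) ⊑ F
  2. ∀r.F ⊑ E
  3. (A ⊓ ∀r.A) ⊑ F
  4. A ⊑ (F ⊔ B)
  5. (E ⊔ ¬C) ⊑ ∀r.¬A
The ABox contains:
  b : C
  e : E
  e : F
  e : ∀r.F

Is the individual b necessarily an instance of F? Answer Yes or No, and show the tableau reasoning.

No

1. b : F?  L(b) = {C} ∪ {¬F}
   open: L(b) ⊇ {C, ¬A, ¬E, ¬F, ∃r.¬F} (+ ∃-successors) — b ∉ F possible
2. Hence b : F: not entailed.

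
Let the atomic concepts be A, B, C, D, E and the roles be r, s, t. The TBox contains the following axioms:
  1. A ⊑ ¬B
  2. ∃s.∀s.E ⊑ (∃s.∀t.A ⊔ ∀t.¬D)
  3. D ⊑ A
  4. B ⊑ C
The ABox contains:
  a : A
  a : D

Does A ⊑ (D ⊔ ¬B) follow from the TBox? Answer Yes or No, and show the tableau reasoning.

1. A ⊑ (D ⊔ ¬B)  ⇔  (A ⊓ (¬D ⊓ B)) unsat w.r.t. T
   all branches close; clash {B, ¬B} at x₀
2. Hence A ⊑ (D ⊔ ¬B): entailed.

Yes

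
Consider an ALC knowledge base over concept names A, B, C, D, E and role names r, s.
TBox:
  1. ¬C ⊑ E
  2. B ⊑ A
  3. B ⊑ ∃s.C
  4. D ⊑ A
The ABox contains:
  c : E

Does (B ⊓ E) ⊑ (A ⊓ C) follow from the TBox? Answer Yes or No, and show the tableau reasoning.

No

1. (B ⊓ E) ⊑ (A ⊓ C)  ⇔  ((B ⊓ E) ⊓ (¬A ⊔ ¬C)) unsat w.r.t. T
   apply at x₀: B⊑A; B⊑∃s.C
   open: L(x₀) ⊇ {A, B, E, ¬C, ∃s.C} (+ ∃-successors)
2. Hence (B ⊓ E) ⊑ (A ⊓ C): not entailed.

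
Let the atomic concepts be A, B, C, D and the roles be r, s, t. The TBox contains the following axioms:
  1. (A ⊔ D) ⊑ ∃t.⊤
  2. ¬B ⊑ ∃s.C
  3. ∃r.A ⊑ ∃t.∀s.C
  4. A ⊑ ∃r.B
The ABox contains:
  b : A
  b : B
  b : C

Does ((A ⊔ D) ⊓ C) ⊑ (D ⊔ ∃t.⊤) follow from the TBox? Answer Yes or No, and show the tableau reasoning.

Yes

1. ((A ⊔ D) ⊓ C) ⊑ (D ⊔ ∃t.⊤)  ⇔  (((A ⊔ D) ⊓ C) ⊓ (¬D ⊓ ∀t.⊥)) unsat w.r.t. T
   all branches close; clash {D, ¬D} at x₀
2. Hence ((A ⊔ D) ⊓ C) ⊑ (D ⊔ ∃t.⊤): entailed.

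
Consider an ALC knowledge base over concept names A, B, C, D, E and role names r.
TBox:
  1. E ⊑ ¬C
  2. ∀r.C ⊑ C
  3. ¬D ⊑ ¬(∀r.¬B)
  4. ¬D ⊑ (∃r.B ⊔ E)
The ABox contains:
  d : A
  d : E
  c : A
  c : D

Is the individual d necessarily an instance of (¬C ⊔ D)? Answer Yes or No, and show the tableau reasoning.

Yes

1. d : (¬C ⊔ D)?  L(d) = {A, E} ∪ {(C ⊓ ¬D)}
   clash {C, ¬C} at d — d ∈ (¬C ⊔ D)
2. Hence d : (¬C ⊔ D): entailed.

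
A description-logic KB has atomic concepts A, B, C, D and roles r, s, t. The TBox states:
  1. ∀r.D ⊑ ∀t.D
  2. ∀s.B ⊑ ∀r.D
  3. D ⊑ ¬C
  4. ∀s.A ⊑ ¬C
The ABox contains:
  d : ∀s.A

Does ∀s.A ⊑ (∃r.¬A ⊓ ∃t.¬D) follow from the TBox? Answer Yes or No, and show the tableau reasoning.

No

1. ∀s.A ⊑ (∃r.¬A ⊓ ∃t.¬D)  ⇔  (∀s.A ⊓ (∀r.A ⊔ ∀t.D)) unsat w.r.t. T
   apply at x₀: ∀s.A⊑¬C
   open: L(x₀) ⊇ {¬C, ¬D, ∀r.A, ∀s.A, ∃r.¬D, …} (+ ∃-successors)
2. Hence ∀s.A ⊑ (∃r.¬A ⊓ ∃t.¬D): not entailed.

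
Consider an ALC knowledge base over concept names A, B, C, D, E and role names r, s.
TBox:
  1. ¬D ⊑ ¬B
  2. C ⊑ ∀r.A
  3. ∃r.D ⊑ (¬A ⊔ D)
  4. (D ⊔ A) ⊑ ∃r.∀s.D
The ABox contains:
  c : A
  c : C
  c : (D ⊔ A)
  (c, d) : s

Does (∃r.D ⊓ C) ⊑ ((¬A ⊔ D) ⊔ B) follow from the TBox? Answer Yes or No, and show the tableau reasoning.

1. (∃r.D ⊓ C) ⊑ ((¬A ⊔ D) ⊔ B)  ⇔  ((∃r.D ⊓ C) ⊓ ((A ⊓ ¬D) ⊓ ¬B)) unsat w.r.t. T
   all branches close; clash {D, ¬D} at x₀
2. Hence (∃r.D ⊓ C) ⊑ ((¬A ⊔ D) ⊔ B): entailed.

Yes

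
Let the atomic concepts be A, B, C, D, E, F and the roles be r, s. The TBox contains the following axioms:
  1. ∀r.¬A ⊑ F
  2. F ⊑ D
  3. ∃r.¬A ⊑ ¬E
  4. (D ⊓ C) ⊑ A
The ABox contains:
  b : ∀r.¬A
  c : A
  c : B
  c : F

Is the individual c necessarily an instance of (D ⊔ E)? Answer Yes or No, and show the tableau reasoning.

1. c : (D ⊔ E)?  L(c) = {A, B, F} ∪ {(¬D ⊓ ¬E)}
   clash {D, ¬D} at c — c ∈ (D ⊔ E)
2. Hence c : (D ⊔ E): entailed.

Yes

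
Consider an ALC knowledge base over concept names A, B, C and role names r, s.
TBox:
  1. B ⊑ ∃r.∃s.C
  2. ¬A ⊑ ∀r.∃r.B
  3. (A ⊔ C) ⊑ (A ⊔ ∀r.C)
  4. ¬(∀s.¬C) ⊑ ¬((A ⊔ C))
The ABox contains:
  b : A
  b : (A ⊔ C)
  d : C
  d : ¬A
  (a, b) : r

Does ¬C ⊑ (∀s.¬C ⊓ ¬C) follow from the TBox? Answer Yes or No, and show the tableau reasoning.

No

1. ¬C ⊑ (∀s.¬C ⊓ ¬C)  ⇔  (¬C ⊓ (∃s.C ⊔ C)) unsat w.r.t. T
   open: L(x₀) ⊇ {¬A, ¬B, ¬C, ∀r.∃r.B, ∃s.C} (+ ∃-successors)
2. Hence ¬C ⊑ (∀s.¬C ⊓ ¬C): not entailed.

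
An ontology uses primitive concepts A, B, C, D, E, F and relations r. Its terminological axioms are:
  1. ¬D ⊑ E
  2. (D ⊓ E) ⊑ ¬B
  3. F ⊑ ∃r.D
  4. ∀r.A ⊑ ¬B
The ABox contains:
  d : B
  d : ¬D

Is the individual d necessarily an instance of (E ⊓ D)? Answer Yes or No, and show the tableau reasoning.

1. d : (E ⊓ D)?  L(d) = {B, ¬D} ∪ {(¬E ⊔ ¬D)}
   apply at d: ¬D⊑E
   open: L(d) ⊇ {B, E, ¬D, ¬F, ∃r.¬A} (+ ∃-successors) — d ∉ (E ⊓ D) possible
2. Hence d : (E ⊓ D): not entailed.

No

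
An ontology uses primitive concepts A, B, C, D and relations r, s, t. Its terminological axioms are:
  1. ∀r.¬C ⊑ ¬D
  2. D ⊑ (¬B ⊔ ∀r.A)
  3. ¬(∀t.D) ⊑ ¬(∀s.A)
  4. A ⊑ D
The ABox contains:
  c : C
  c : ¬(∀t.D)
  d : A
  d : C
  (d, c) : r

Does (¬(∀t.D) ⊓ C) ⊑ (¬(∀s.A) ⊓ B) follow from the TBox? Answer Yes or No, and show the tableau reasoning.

No

1. (¬(∀t.D) ⊓ C) ⊑ (¬(∀s.A) ⊓ B)  ⇔  ((∃t.¬D ⊓ C) ⊓ (∀s.A ⊔ ¬B)) unsat w.r.t. T
   apply at x₀: ¬(∀t.D)⊑¬(∀s.A)
   open: L(x₀) ⊇ {C, ¬A, ¬B, ¬D, ∃r.C, …} (+ ∃-successors)
2. Hence (¬(∀t.D) ⊓ C) ⊑ (¬(∀s.A) ⊓ B): not entailed.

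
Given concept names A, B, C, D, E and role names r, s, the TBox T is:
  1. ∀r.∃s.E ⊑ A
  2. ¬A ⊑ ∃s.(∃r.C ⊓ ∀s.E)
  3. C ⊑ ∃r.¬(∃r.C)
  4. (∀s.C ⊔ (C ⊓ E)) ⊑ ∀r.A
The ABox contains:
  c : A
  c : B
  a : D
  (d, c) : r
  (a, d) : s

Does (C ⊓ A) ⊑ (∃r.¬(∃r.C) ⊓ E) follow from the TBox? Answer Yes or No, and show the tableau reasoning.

1. (C ⊓ A) ⊑ (∃r.¬(∃r.C) ⊓ E)  ⇔  ((C ⊓ A) ⊓ (∀r.∃r.C ⊔ ¬E)) unsat w.r.t. T
   apply at x₀: C⊑∃r.¬(∃r.C)
   open: L(x₀) ⊇ {A, C, ¬E, ∃r.∀r.¬C, ∃s.¬C} (+ ∃-successors)
2. Hence (C ⊓ A) ⊑ (∃r.¬(∃r.C) ⊓ E): not entailed.

No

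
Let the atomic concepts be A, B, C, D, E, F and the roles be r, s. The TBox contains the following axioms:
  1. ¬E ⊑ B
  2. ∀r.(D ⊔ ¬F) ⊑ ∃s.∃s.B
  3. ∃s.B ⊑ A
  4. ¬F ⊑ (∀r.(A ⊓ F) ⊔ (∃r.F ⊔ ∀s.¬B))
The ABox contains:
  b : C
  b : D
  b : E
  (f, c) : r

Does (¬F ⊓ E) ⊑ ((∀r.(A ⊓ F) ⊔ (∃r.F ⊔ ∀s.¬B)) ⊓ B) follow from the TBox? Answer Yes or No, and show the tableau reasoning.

No

1. (¬F ⊓ E) ⊑ ((∀r.(A ⊓ F) ⊔ (∃r.F ⊔ ∀s.¬B)) ⊓ B)  ⇔  ((¬F ⊓ E) ⊓ ((∃r.(¬A ⊔ ¬F) ⊓ (∀r.¬F ⊓ ∃s.B)) ⊔ ¬B)) unsat w.r.t. T
   apply at x₀: ¬F⊑(∀r.(A ⊓ F) ⊔ (∃r.F ⊔ ∀s.¬B))
   open: L(x₀) ⊇ {E, ¬B, ¬F, ∀r.(A ⊓ F), ∀s.¬B, …} (+ ∃-successors)
2. Hence (¬F ⊓ E) ⊑ ((∀r.(A ⊓ F) ⊔ (∃r.F ⊔ ∀s.¬B)) ⊓ B): not entailed.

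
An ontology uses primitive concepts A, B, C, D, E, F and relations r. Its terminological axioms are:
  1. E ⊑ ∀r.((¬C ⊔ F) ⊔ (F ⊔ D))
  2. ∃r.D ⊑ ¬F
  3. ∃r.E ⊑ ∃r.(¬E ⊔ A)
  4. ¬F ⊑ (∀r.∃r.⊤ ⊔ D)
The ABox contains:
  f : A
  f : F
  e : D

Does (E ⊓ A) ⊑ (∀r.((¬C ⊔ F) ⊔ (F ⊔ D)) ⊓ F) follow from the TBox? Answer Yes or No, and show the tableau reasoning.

1. (E ⊓ A) ⊑ (∀r.((¬C ⊔ F) ⊔ (F ⊔ D)) ⊓ F)  ⇔  ((E ⊓ A) ⊓ (∃r.((C ⊓ ¬F) ⊓ (¬F ⊓ ¬D)) ⊔ ¬F)) unsat w.r.t. T
   apply at x₀: E⊑∀r.((¬C ⊔ F) ⊔ (F ⊔ D))
   open: L(x₀) ⊇ {A, E, ¬F, ∀r.((¬C ⊔ F) ⊔ (F ⊔ D)), ∀r.¬D, …}
2. Hence (E ⊓ A) ⊑ (∀r.((¬C ⊔ F) ⊔ (F ⊔ D)) ⊓ F): not entailed.

No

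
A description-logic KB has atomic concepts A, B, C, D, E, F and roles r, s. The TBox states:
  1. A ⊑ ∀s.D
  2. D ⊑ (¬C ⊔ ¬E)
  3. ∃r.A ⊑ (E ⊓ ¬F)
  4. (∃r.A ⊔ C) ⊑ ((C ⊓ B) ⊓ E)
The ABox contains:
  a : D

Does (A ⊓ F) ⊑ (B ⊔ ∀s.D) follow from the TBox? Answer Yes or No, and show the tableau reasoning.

Yes

1. (A ⊓ F) ⊑ (B ⊔ ∀s.D)  ⇔  ((A ⊓ F) ⊓ (¬B ⊓ ∃s.¬D)) unsat w.r.t. T
   all branches close; clash {E, ¬E} at x₀
2. Hence (A ⊓ F) ⊑ (B ⊔ ∀s.D): entailed.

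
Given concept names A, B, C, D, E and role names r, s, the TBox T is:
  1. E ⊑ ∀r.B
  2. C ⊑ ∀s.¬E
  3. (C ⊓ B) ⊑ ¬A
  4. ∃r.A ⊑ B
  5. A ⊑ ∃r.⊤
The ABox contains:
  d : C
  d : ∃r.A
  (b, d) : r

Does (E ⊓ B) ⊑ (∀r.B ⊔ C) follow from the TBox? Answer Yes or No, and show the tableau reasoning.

1. (E ⊓ B) ⊑ (∀r.B ⊔ C)  ⇔  ((E ⊓ B) ⊓ (∃r.¬B ⊓ ¬C)) unsat w.r.t. T
   all branches close; clash {B, ¬B} at an ∃-successor
2. Hence (E ⊓ B) ⊑ (∀r.B ⊔ C): entailed.

Yes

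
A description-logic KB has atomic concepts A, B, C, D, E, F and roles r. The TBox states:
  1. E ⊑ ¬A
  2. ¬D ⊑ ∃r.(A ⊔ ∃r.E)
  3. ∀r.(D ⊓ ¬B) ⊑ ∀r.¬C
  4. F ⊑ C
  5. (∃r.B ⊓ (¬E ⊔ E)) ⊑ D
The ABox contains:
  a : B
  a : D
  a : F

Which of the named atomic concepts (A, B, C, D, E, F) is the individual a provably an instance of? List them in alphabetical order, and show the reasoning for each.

{B, C, D, F}

1. a : A?  L(a) = {B, D, F} ∪ {¬A}
   apply at a: F⊑C
   open: L(a) ⊇ {B, C, D, F, ¬A, …} (+ ∃-successors) — a ∉ A possible
2. a : B?  L(a) = {B, D, F} ∪ {¬B}
   clash {B, ¬B} at a — a ∈ B
3. a : C?  L(a) = {B, D, F} ∪ {¬C}
   clash {C, ¬C} at a — a ∈ C
4. a : D?  L(a) = {B, D, F} ∪ {¬D}
   clash {D, ¬D} at a — a ∈ D
5. a : E?  L(a) = {B, D, F} ∪ {¬E}
   apply at a: F⊑C
   open: L(a) ⊇ {B, C, D, F, ¬E, …} (+ ∃-successors) — a ∉ E possible
6. a : F?  L(a) = {B, D, F} ∪ {¬F}
   clash {F, ¬F} at a — a ∈ F
7. Entailed for a: {B, C, D, F}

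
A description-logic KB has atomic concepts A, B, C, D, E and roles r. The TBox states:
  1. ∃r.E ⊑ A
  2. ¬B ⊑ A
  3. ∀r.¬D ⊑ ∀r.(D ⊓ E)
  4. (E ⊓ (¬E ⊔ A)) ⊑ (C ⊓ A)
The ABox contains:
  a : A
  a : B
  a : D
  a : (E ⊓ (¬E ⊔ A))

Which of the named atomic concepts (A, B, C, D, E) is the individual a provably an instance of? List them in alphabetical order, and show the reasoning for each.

1. a : A?  L(a) = {A, B, D, (E ⊓ (¬E ⊔ A))} ∪ {¬A}
   clash {A, ¬A} at a — a ∈ A
2. a : B?  L(a) = {A, B, D, (E ⊓ (¬E ⊔ A))} ∪ {¬B}
   clash {B, ¬B} at a — a ∈ B
3. a : C?  L(a) = {A, B, D, (E ⊓ (¬E ⊔ A))} ∪ {¬C}
   clash {C, ¬C} at a — a ∈ C
4. a : D?  L(a) = {A, B, D, (E ⊓ (¬E ⊔ A))} ∪ {¬D}
   clash {D, ¬D} at a — a ∈ D
5. a : E?  L(a) = {A, B, D, (E ⊓ (¬E ⊔ A))} ∪ {¬E}
   clash {E, ¬E} at a — a ∈ E
6. Entailed for a: {A, B, C, D, E}

{A, B, C, D, E}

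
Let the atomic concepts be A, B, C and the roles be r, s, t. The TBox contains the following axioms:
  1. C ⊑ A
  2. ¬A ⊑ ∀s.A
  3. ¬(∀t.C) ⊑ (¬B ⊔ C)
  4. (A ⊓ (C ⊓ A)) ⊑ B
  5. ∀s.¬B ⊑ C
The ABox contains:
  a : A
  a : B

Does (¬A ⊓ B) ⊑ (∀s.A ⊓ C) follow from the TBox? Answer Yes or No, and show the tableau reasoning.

1. (¬A ⊓ B) ⊑ (∀s.A ⊓ C)  ⇔  ((¬A ⊓ B) ⊓ (∃s.¬A ⊔ ¬C)) unsat w.r.t. T
   apply at x₀: ¬A⊑∀s.A
   open: L(x₀) ⊇ {B, ¬A, ¬C, ∀s.A, ∀t.C, …} (+ ∃-successors)
2. Hence (¬A ⊓ B) ⊑ (∀s.A ⊓ C): not entailed.

No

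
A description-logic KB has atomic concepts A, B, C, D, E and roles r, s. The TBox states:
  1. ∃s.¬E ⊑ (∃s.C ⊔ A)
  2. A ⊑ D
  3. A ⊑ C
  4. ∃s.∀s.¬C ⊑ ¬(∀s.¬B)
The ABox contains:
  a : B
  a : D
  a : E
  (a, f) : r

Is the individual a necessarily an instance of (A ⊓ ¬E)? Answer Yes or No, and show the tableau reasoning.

1. a : (A ⊓ ¬E)?  L(a) = {B, D, E} ∪ {(¬A ⊔ E)}
   open: L(a) ⊇ {B, D, E, ¬A, ∀s.E, …} — a ∉ (A ⊓ ¬E) possible
2. Hence a : (A ⊓ ¬E): not entailed.

No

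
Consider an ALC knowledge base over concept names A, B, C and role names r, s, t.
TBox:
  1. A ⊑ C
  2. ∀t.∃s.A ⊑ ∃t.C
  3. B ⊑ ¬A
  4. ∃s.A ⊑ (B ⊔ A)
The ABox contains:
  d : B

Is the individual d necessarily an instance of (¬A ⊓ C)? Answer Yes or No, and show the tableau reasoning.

No

1. d : (¬A ⊓ C)?  L(d) = {B} ∪ {(A ⊔ ¬C)}
   apply at d: B⊑¬A
   open: L(d) ⊇ {B, ¬A, ¬C, ∀s.¬A, ∃t.∀s.¬A} (+ ∃-successors) — d ∉ (¬A ⊓ C) possible
2. Hence d : (¬A ⊓ C): not entailed.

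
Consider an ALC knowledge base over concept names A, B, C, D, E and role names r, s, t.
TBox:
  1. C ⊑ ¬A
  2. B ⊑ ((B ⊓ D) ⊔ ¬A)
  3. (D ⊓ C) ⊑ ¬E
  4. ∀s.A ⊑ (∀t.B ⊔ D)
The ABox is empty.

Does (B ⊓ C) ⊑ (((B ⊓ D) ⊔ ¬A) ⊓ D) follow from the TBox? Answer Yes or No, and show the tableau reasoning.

1. (B ⊓ C) ⊑ (((B ⊓ D) ⊔ ¬A) ⊓ D)  ⇔  ((B ⊓ C) ⊓ (((¬B ⊔ ¬D) ⊓ A) ⊔ ¬D)) unsat w.r.t. T
   apply at x₀: C⊑¬A; B⊑((B ⊓ D) ⊔ ¬A)
   open: L(x₀) ⊇ {B, C, ¬A, ¬D, ∃s.¬A} (+ ∃-successors)
2. Hence (B ⊓ C) ⊑ (((B ⊓ D) ⊔ ¬A) ⊓ D): not entailed.

No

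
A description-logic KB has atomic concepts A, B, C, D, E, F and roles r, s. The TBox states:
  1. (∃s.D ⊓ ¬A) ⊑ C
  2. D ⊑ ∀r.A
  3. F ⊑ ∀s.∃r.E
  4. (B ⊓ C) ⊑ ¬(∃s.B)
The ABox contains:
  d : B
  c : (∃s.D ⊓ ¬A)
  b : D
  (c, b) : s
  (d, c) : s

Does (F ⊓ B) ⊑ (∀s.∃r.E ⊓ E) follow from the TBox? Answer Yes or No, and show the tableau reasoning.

No

1. (F ⊓ B) ⊑ (∀s.∃r.E ⊓ E)  ⇔  ((F ⊓ B) ⊓ (∃s.∀r.¬E ⊔ ¬E)) unsat w.r.t. T
   apply at x₀: F⊑∀s.∃r.E
   open: L(x₀) ⊇ {B, F, ¬C, ¬D, ¬E, …}
2. Hence (F ⊓ B) ⊑ (∀s.∃r.E ⊓ E): not entailed.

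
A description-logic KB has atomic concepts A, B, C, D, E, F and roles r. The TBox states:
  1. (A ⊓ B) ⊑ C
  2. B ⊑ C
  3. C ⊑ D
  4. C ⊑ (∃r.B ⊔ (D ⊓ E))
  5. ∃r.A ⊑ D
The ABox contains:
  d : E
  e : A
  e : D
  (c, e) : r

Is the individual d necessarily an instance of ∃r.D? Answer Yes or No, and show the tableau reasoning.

1. d : ∃r.D?  L(d) = {E} ∪ {∀r.¬D}
   open: L(d) ⊇ {E, ¬B, ¬C, ∀r.¬A, ∀r.¬D} — d ∉ ∃r.D possible
2. Hence d : ∃r.D: not entailed.

No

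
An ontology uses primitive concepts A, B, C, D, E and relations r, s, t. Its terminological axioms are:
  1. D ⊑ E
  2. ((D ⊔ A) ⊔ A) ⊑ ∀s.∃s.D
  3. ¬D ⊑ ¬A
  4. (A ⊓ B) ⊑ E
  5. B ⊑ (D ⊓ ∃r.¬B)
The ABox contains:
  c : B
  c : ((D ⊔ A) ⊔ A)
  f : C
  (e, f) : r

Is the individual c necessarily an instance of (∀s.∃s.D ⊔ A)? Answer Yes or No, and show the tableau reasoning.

1. c : (∀s.∃s.D ⊔ A)?  L(c) = {B, ((D ⊔ A) ⊔ A)} ∪ {(∃s.∀s.¬D ⊓ ¬A)}
   clash {A, ¬A} at c — c ∈ (∀s.∃s.D ⊔ A)
2. Hence c : (∀s.∃s.D ⊔ A): entailed.

Yes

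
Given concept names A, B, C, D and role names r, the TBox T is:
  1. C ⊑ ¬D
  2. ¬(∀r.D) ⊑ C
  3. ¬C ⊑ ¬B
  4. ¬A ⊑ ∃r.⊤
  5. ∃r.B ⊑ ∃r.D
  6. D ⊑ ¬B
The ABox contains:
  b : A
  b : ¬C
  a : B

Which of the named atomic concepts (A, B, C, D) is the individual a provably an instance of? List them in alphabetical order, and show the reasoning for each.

1. a : A?  L(a) = {B} ∪ {¬A}
   apply at a: ¬A⊑∃r.⊤
   open: L(a) ⊇ {B, C, ¬A, ¬D, ∀r.¬B, …} (+ ∃-successors) — a ∉ A possible
2. a : B?  L(a) = {B} ∪ {¬B}
   clash {B, ¬B} at a — a ∈ B
3. a : C?  L(a) = {B} ∪ {¬C}
   clash {B, ¬B} at a — a ∈ C
4. a : D?  L(a) = {B} ∪ {¬D}
   open: L(a) ⊇ {A, B, C, ¬D, ∀r.¬B} — a ∉ D possible
5. Entailed for a: {B, C}

{B, C}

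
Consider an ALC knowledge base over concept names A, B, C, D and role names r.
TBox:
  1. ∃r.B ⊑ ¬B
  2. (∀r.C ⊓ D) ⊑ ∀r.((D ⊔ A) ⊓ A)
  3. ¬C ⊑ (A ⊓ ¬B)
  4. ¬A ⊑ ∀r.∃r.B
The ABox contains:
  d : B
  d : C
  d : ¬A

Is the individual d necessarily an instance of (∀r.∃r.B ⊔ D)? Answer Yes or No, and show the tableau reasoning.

Yes

1. d : (∀r.∃r.B ⊔ D)?  L(d) = {B, C, ¬A} ∪ {(∃r.∀r.¬B ⊓ ¬D)}
   clash {B, ¬B} at d — d ∈ (∀r.∃r.B ⊔ D)
2. Hence d : (∀r.∃r.B ⊔ D): entailed.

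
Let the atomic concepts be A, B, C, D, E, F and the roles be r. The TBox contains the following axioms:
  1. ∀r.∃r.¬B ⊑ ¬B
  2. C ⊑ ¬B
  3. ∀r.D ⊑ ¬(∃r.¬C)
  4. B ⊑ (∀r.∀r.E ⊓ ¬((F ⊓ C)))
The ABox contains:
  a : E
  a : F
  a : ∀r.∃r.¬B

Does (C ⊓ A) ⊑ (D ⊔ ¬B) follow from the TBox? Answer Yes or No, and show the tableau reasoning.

Yes

1. (C ⊓ A) ⊑ (D ⊔ ¬B)  ⇔  ((C ⊓ A) ⊓ (¬D ⊓ B)) unsat w.r.t. T
   all branches close; clash {B, ¬B} at x₀
2. Hence (C ⊓ A) ⊑ (D ⊔ ¬B): entailed.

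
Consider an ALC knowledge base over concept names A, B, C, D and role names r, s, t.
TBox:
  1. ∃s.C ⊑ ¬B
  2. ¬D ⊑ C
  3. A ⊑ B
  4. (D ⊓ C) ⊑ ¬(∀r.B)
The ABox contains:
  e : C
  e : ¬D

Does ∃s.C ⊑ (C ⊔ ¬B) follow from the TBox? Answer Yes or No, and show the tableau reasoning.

Yes

1. ∃s.C ⊑ (C ⊔ ¬B)  ⇔  (∃s.C ⊓ (¬C ⊓ B)) unsat w.r.t. T
   all branches close; clash {C, ¬C} at x₀
2. Hence ∃s.C ⊑ (C ⊔ ¬B): entailed.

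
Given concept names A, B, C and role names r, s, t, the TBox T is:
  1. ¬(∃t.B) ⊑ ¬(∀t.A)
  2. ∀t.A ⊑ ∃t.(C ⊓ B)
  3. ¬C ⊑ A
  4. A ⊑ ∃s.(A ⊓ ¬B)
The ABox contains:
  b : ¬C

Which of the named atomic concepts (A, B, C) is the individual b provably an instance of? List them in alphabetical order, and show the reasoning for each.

1. b : A?  L(b) = {¬C} ∪ {¬A}
   clash {A, ¬A} at b — b ∈ A
2. b : B?  L(b) = {¬C} ∪ {¬B}
   apply at b: ¬C⊑A
   open: L(b) ⊇ {A, ¬B, ¬C, ∃s.(A ⊓ ¬B), ∃t.B, …} (+ ∃-successors) — b ∉ B possible
3. b : C?  L(b) = {¬C} ∪ {¬C}
   apply at b: ¬C⊑A
   open: L(b) ⊇ {A, ¬C, ∃s.(A ⊓ ¬B), ∃t.B, ∃t.¬A} (+ ∃-successors) — b ∉ C possible
4. Entailed for b: {A}

{A}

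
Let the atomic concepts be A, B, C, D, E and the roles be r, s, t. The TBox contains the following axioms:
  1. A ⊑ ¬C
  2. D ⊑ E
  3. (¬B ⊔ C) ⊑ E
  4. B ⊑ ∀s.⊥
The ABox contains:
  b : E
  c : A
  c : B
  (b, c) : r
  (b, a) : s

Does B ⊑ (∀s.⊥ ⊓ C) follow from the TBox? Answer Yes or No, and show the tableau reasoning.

1. B ⊑ (∀s.⊥ ⊓ C)  ⇔  (B ⊓ (∃s.⊤ ⊔ ¬C)) unsat w.r.t. T
   apply at x₀: B⊑∀s.⊥
   open: L(x₀) ⊇ {B, ¬A, ¬C, ¬D, ∀s.⊥}
2. Hence B ⊑ (∀s.⊥ ⊓ C): not entailed.

No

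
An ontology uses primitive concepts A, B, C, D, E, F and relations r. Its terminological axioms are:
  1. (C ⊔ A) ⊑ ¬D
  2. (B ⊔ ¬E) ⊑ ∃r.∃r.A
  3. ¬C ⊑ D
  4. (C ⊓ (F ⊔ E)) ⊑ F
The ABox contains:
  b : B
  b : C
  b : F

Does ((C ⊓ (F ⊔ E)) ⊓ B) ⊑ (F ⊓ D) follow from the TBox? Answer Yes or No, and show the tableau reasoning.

No

1. ((C ⊓ (F ⊔ E)) ⊓ B) ⊑ (F ⊓ D)  ⇔  (((C ⊓ (F ⊔ E)) ⊓ B) ⊓ (¬F ⊔ ¬D)) unsat w.r.t. T
   apply at x₀: (C ⊓ (F ⊔ E))⊑F
   open: L(x₀) ⊇ {B, C, F, ¬D, ∃r.∃r.A} (+ ∃-successors)
2. Hence ((C ⊓ (F ⊔ E)) ⊓ B) ⊑ (F ⊓ D): not entailed.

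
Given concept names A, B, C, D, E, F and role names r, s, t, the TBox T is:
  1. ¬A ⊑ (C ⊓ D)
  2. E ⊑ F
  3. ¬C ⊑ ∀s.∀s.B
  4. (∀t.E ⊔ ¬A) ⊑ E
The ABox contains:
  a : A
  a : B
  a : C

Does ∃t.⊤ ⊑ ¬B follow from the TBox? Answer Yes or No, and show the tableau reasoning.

No

1. ∃t.⊤ ⊑ ¬B  ⇔  (∃t.⊤ ⊓ B) unsat w.r.t. T
   open: L(x₀) ⊇ {A, B, C, ¬E, ∃t.¬E, …} (+ ∃-successors)
2. Hence ∃t.⊤ ⊑ ¬B: not entailed.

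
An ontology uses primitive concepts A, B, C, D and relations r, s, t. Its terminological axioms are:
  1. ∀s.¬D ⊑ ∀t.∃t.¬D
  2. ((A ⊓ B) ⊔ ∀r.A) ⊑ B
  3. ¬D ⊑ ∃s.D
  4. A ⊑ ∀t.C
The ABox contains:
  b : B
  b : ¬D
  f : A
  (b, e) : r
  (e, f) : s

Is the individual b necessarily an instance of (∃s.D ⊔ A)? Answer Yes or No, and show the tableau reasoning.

1. b : (∃s.D ⊔ A)?  L(b) = {B, ¬D} ∪ {(∀s.¬D ⊓ ¬A)}
   clash {D, ¬D} at an ∃-successor — b ∈ (∃s.D ⊔ A)
2. Hence b : (∃s.D ⊔ A): entailed.

Yes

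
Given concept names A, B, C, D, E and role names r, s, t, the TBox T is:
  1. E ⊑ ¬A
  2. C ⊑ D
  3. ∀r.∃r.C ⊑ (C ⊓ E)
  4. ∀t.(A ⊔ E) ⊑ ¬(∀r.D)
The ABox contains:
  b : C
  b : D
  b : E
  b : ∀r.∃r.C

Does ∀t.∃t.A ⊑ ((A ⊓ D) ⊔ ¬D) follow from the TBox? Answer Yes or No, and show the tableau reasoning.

No

1. ∀t.∃t.A ⊑ ((A ⊓ D) ⊔ ¬D)  ⇔  (∀t.∃t.A ⊓ ((¬A ⊔ ¬D) ⊓ D)) unsat w.r.t. T
   open: L(x₀) ⊇ {D, ¬A, ∀t.∃t.A, ∃r.∀r.¬C, ∃t.(¬A ⊓ ¬E)} (+ ∃-successors)
2. Hence ∀t.∃t.A ⊑ ((A ⊓ D) ⊔ ¬D): not entailed.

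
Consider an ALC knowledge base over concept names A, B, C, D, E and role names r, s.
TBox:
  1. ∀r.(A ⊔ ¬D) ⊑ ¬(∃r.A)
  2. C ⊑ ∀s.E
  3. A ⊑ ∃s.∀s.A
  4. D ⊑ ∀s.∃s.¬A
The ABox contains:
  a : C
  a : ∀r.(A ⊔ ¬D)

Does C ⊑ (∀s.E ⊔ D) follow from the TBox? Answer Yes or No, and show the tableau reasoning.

Yes

1. C ⊑ (∀s.E ⊔ D)  ⇔  (C ⊓ (∃s.¬E ⊓ ¬D)) unsat w.r.t. T
   all branches close; clash {E, ¬E} at an ∃-successor
2. Hence C ⊑ (∀s.E ⊔ D): entailed.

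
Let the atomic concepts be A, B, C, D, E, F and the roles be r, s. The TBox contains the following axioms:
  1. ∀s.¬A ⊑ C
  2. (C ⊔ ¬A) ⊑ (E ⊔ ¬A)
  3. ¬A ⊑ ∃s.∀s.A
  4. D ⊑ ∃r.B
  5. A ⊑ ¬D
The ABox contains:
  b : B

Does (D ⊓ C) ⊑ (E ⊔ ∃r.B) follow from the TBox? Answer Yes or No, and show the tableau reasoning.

1. (D ⊓ C) ⊑ (E ⊔ ∃r.B)  ⇔  ((D ⊓ C) ⊓ (¬E ⊓ ∀r.¬B)) unsat w.r.t. T
   all branches close; clash {D, ¬D} at x₀
2. Hence (D ⊓ C) ⊑ (E ⊔ ∃r.B): entailed.

Yes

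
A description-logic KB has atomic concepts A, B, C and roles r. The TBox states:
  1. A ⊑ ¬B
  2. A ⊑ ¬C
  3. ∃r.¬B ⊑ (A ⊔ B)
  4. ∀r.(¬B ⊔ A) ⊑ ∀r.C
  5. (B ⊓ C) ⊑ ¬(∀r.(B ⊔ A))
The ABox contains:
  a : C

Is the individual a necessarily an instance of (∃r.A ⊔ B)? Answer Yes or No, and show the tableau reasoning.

No

1. a : (∃r.A ⊔ B)?  L(a) = {C} ∪ {(∀r.¬A ⊓ ¬B)}
   open: L(a) ⊇ {C, ¬A, ¬B, ∀r.B, ∀r.¬A, …} (+ ∃-successors) — a ∉ (∃r.A ⊔ B) possible
2. Hence a : (∃r.A ⊔ B): not entailed.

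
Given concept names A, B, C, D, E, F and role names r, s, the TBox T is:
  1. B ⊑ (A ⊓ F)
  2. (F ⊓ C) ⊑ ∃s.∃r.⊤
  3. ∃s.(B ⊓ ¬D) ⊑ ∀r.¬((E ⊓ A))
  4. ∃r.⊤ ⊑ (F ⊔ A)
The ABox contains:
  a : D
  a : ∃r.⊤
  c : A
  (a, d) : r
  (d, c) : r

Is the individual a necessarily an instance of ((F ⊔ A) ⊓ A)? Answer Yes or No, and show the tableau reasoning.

1. a : ((F ⊔ A) ⊓ A)?  L(a) = {D, ∃r.⊤} ∪ {((¬F ⊓ ¬A) ⊔ ¬A)}
   apply at a: ∃r.⊤⊑(F ⊔ A)
   open: L(a) ⊇ {D, F, ¬A, ¬B, ¬C, …} (+ ∃-successors) — a ∉ ((F ⊔ A) ⊓ A) possible
2. Hence a : ((F ⊔ A) ⊓ A): not entailed.

No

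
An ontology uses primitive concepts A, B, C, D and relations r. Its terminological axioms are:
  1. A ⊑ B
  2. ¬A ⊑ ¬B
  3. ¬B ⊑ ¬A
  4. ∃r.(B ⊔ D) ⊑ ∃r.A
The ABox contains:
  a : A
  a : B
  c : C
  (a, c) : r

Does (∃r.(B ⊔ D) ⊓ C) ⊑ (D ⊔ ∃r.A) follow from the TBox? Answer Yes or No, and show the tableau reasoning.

Yes

1. (∃r.(B ⊔ D) ⊓ C) ⊑ (D ⊔ ∃r.A)  ⇔  ((∃r.(B ⊔ D) ⊓ C) ⊓ (¬D ⊓ ∀r.¬A)) unsat w.r.t. T
   all branches close; clash {A, ¬A} at an ∃-successor
2. Hence (∃r.(B ⊔ D) ⊓ C) ⊑ (D ⊔ ∃r.A): entailed.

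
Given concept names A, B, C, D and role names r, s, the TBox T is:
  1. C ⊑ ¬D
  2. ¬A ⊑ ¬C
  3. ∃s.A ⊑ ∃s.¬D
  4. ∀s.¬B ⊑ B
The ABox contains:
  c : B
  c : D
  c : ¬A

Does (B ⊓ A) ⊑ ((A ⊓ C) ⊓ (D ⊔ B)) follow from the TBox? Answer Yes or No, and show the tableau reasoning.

No

1. (B ⊓ A) ⊑ ((A ⊓ C) ⊓ (D ⊔ B))  ⇔  ((B ⊓ A) ⊓ ((¬A ⊔ ¬C) ⊔ (¬D ⊓ ¬B))) unsat w.r.t. T
   open: L(x₀) ⊇ {A, B, ¬C, ∀s.¬A}
2. Hence (B ⊓ A) ⊑ ((A ⊓ C) ⊓ (D ⊔ B)): not entailed.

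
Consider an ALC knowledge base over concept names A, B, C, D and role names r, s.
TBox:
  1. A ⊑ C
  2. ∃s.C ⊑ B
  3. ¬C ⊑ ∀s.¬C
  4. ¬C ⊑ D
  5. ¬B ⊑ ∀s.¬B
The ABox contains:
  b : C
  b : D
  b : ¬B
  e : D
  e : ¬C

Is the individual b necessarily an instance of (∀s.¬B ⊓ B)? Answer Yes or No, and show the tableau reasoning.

1. b : (∀s.¬B ⊓ B)?  L(b) = {C, D, ¬B} ∪ {(∃s.B ⊔ ¬B)}
   apply at b: ¬B⊑∀s.¬B
   open: L(b) ⊇ {C, D, ¬B, ∀s.¬B, ∀s.¬C} — b ∉ (∀s.¬B ⊓ B) possible
2. Hence b : (∀s.¬B ⊓ B): not entailed.

No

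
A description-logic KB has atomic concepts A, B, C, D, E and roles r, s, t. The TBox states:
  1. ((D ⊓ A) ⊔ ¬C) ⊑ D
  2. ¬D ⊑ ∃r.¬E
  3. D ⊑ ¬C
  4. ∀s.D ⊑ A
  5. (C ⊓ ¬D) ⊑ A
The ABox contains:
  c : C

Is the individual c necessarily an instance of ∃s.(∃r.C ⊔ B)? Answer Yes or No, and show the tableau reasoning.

1. c : ∃s.(∃r.C ⊔ B)?  L(c) = {C} ∪ {∀s.(∀r.¬C ⊓ ¬B)}
   open: L(c) ⊇ {A, C, ¬D, ∀s.(∀r.¬C ⊓ ¬B), ∃r.¬E} (+ ∃-successors) — c ∉ ∃s.(∃r.C ⊔ B) possible
2. Hence c : ∃s.(∃r.C ⊔ B): not entailed.

No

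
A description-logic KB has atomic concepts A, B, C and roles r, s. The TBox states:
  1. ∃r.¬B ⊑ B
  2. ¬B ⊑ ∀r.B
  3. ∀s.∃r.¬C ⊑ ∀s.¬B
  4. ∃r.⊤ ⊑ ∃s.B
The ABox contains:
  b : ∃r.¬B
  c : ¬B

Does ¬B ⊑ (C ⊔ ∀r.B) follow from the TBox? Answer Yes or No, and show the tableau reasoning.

Yes

1. ¬B ⊑ (C ⊔ ∀r.B)  ⇔  (¬B ⊓ (¬C ⊓ ∃r.¬B)) unsat w.r.t. T
   all branches close; clash {B, ¬B} at an ∃-successor
2. Hence ¬B ⊑ (C ⊔ ∀r.B): entailed.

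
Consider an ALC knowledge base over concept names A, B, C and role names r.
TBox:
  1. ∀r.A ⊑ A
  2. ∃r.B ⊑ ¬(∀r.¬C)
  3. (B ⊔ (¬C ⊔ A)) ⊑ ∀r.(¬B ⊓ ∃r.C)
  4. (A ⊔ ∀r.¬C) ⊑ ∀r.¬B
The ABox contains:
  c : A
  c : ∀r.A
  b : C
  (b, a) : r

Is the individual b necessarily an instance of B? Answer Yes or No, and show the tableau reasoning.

No

1. b : B?  L(b) = {C} ∪ {¬B}
   open: L(b) ⊇ {C, ¬A, ¬B, ∃r.C, ∃r.¬A} (+ ∃-successors) — b ∉ B possible
2. Hence b : B: not entailed.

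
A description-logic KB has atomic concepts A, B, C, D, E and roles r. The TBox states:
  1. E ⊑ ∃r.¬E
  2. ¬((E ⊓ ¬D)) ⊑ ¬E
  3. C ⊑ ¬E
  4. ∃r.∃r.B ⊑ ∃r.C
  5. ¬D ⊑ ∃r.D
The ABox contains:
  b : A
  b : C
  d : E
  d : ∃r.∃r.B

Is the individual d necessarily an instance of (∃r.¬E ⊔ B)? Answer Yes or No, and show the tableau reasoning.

Yes

1. d : (∃r.¬E ⊔ B)?  L(d) = {E, ∃r.∃r.B} ∪ {(∀r.E ⊓ ¬B)}
   clash {E, ¬E} at d — d ∈ (∃r.¬E ⊔ B)
2. Hence d : (∃r.¬E ⊔ B): entailed.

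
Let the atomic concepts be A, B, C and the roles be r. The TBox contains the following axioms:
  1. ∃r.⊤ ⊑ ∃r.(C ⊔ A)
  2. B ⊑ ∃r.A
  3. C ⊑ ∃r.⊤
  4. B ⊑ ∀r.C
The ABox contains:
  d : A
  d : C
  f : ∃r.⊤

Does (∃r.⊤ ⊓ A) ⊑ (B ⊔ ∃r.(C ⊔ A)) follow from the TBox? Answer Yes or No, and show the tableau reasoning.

Yes

1. (∃r.⊤ ⊓ A) ⊑ (B ⊔ ∃r.(C ⊔ A))  ⇔  ((∃r.⊤ ⊓ A) ⊓ (¬B ⊓ ∀r.(¬C ⊓ ¬A))) unsat w.r.t. T
   all branches close; clash {A, ¬A} at an ∃-successor
2. Hence (∃r.⊤ ⊓ A) ⊑ (B ⊔ ∃r.(C ⊔ A)): entailed.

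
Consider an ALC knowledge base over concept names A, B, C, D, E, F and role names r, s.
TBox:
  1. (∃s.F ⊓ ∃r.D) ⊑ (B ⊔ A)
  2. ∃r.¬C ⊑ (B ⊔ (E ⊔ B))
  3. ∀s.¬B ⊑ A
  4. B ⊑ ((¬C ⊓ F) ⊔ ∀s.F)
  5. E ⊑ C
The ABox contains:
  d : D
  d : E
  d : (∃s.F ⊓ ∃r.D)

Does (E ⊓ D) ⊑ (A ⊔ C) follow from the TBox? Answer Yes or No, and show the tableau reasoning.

Yes

1. (E ⊓ D) ⊑ (A ⊔ C)  ⇔  ((E ⊓ D) ⊓ (¬A ⊓ ¬C)) unsat w.r.t. T
   all branches close; clash {C, ¬C} at x₀
2. Hence (E ⊓ D) ⊑ (A ⊔ C): entailed.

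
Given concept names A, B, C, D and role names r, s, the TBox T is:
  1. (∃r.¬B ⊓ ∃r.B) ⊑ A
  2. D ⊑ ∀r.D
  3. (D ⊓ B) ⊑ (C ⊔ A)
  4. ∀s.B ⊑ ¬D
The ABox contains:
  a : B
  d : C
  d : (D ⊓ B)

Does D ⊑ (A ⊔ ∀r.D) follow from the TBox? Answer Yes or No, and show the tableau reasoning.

1. D ⊑ (A ⊔ ∀r.D)  ⇔  (D ⊓ (¬A ⊓ ∃r.¬D)) unsat w.r.t. T
   all branches close; clash {A, ¬A} at x₀
2. Hence D ⊑ (A ⊔ ∀r.D): entailed.

Yes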